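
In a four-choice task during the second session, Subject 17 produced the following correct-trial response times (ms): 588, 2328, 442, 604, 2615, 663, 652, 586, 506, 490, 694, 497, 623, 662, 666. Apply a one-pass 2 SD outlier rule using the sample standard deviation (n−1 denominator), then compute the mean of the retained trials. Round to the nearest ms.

590 ms

n = 15, ΣRT = 12616, M = 841.067
Σ(x−M)² = 6255614.93; s = √(6255614.93/14) = 668.453
Cutoffs: 841.067 ± 2·668.453 → [-495.8, 2178.0]
Outside: 2328, 2615 → excluded.
Retained (n=13): Σ = 7673, mean = 7673/13 = 590.231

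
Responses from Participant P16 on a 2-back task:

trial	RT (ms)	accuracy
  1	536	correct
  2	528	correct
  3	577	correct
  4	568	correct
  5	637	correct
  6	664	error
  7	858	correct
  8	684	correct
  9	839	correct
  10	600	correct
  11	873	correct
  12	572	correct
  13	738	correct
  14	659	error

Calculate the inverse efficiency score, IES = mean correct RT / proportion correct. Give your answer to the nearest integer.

779 ms

Correct trials (n=12): 536, 528, 577, 568, 637, 858, 684, 839, 600, 873, 572, 738
Mean correct RT = 8010/12 = 667.5000 ms
Proportion correct = 12/14
IES = 667.5000 / (12/14) = 778.750 ms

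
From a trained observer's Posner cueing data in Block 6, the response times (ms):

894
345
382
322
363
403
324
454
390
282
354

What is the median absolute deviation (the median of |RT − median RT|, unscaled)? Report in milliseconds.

39 ms

Sorted: 282, 322, 324, 345, 354, 363, 382, 390, 403, 454, 894 → median = 363
|x − 363|: 531, 18, 19, 41, 0, 40, 39, 91, 27, 81, 9
Sorted deviations: 0, 9, 18, 19, 27, 39, 40, 41, 81, 91, 531 → MAD = 39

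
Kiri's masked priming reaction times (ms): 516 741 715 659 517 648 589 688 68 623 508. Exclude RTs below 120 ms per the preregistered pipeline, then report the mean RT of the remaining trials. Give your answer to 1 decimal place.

Excluded: 68
Retained (n=10): Σ = 6204
Mean = 6204/10 = 620.4000

620.4 ms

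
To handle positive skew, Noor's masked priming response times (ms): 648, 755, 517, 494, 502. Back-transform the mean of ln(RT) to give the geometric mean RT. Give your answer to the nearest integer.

ln(RT): 6.4739, 6.6267, 6.2480, 6.2025, 6.2186
Mean ln(RT) = 31.7698/5 = 6.35396
Geometric mean = exp(6.35396) = 574.76 ms

575 ms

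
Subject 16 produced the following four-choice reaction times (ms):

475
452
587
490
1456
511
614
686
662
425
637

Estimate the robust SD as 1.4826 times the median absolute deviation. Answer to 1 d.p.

Sorted: 425, 452, 475, 490, 511, 587, 614, 637, 662, 686, 1456 → median = 587
|x − 587| sorted: 0, 27, 50, 75, 76, 97, 99, 112, 135, 162, 869 → MAD = 97
Robust SD ≈ 1.4826 × 97 = 143.812

143.8 ms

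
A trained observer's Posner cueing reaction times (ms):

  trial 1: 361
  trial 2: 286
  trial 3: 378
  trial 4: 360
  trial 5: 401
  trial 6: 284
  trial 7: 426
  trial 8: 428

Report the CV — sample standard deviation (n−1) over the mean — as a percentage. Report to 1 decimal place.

15.3%

n = 8, Σ = 2924, M = 365.5000
Σ(x−M)² = 21996.000; s = √(21996.000/7) = 56.0561
CV = 56.0561 / 365.5000 = 0.15337 = 15.337%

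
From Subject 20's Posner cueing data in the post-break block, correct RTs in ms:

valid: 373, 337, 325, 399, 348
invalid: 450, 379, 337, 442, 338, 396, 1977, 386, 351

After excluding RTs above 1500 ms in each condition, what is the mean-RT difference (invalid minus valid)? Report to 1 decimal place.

28.5 ms

invalid: exclude 1977
M(valid) = 1782/5 = 356.400
M(invalid) = 3079/8 = 384.875
Difference = 384.875 − 356.400 = 28.475 ms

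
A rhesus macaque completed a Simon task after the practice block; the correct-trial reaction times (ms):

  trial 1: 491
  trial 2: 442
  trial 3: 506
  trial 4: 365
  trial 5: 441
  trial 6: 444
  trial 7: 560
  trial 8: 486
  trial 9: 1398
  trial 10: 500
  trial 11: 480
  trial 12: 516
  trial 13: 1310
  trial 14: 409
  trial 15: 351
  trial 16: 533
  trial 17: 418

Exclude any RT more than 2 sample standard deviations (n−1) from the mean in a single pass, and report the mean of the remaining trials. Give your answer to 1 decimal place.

n = 17, ΣRT = 9650, M = 567.647
Σ(x−M)² = 1455779.88; s = √(1455779.88/16) = 301.639
Cutoffs: 567.647 ± 2·301.639 → [-35.6, 1170.9]
Outside: 1310, 1398 → excluded.
Retained (n=15): Σ = 6942, mean = 6942/15 = 462.800

462.8 ms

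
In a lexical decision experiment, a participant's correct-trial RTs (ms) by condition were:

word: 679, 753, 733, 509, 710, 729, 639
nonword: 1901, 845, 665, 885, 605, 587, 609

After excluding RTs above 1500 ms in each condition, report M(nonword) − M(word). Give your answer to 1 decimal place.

20.5 ms

nonword: exclude 1901
M(word) = 4752/7 = 678.857
M(nonword) = 4196/6 = 699.333
Difference = 699.333 − 678.857 = 20.476 ms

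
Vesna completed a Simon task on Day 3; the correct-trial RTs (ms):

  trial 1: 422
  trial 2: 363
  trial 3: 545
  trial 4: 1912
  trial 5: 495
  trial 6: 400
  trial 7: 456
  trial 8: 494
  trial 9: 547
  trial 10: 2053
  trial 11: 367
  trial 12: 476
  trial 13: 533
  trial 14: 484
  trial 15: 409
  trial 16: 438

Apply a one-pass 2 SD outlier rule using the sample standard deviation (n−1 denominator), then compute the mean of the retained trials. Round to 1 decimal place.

459.2 ms

n = 16, ΣRT = 10394, M = 649.625
Σ(x−M)² = 4120169.75; s = √(4120169.75/15) = 524.097
Cutoffs: 649.625 ± 2·524.097 → [-398.6, 1697.8]
Outside: 1912, 2053 → excluded.
Retained (n=14): Σ = 6429, mean = 6429/14 = 459.214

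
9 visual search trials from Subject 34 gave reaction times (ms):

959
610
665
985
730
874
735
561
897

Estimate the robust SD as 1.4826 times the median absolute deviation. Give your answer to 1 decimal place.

206.1 ms

Sorted: 561, 610, 665, 730, 735, 874, 897, 959, 985 → median = 735
|x − 735| sorted: 0, 5, 70, 125, 139, 162, 174, 224, 250 → MAD = 139
Robust SD ≈ 1.4826 × 139 = 206.081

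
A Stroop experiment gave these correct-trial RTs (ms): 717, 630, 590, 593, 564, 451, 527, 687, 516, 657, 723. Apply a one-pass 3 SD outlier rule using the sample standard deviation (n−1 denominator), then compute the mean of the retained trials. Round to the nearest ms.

n = 11, ΣRT = 6655, M = 605.000
Σ(x−M)² = 76292.00; s = √(76292.00/10) = 87.345
Cutoffs: 605.000 ± 3·87.345 → [343.0, 867.0]
No RTs fall outside the cutoffs; all 11 retained. Mean = 6655/11 = 605.000

605 ms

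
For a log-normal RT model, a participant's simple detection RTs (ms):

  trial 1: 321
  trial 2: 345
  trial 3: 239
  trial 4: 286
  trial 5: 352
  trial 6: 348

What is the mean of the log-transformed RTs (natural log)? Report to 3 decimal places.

ln(RT): 5.7714, 5.8435, 5.4765, 5.6560, 5.8636, 5.8522
Σ ln(RT) = 34.4633
Mean = 34.4633/6 = 5.74388

5.744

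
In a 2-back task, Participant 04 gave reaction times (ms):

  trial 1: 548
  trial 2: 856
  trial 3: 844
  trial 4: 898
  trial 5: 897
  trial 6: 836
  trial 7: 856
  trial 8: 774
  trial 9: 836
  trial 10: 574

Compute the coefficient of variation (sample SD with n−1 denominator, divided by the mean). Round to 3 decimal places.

n = 10, Σ = 7919, M = 791.9000
Σ(x−M)² = 144412.900; s = √(144412.900/9) = 126.6723
CV = 126.6723 / 791.9000 = 0.15996

0.160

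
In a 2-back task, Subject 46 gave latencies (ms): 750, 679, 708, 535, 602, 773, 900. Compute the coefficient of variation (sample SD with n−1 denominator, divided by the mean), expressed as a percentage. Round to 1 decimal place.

n = 7, Σ = 4947, M = 706.7143
Σ(x−M)² = 84847.429; s = √(84847.429/6) = 118.9169
CV = 118.9169 / 706.7143 = 0.16827 = 16.827%

16.8%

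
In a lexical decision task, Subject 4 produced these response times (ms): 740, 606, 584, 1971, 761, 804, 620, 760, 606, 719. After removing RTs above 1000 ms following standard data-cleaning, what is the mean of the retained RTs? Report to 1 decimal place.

688.9 ms

Excluded: 1971
Retained (n=9): Σ = 6200
Mean = 6200/9 = 688.8889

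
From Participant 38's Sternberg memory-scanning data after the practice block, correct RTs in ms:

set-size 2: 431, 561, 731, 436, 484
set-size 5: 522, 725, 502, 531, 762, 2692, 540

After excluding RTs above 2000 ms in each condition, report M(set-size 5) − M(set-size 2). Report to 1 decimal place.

set-size 5: exclude 2692
M(set-size 2) = 2643/5 = 528.600
M(set-size 5) = 3582/6 = 597.000
Difference = 597.000 − 528.600 = 68.400 ms

68.4 ms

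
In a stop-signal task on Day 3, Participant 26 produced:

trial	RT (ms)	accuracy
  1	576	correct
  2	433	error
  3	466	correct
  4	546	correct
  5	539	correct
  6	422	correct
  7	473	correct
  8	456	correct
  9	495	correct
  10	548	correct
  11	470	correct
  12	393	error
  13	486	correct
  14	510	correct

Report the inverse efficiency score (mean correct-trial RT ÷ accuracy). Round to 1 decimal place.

Correct trials (n=12): 576, 466, 546, 539, 422, 473, 456, 495, 548, 470, 486, 510
Mean correct RT = 5987/12 = 498.9167 ms
Proportion correct = 12/14
IES = 498.9167 / (12/14) = 582.069 ms

582.1 ms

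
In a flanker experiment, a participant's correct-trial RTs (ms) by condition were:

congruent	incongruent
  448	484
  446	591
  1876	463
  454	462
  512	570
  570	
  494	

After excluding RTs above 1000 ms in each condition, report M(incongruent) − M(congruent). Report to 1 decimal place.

congruent: exclude 1876
M(congruent) = 2924/6 = 487.333
M(incongruent) = 2570/5 = 514.000
Difference = 514.000 − 487.333 = 26.667 ms

26.7 ms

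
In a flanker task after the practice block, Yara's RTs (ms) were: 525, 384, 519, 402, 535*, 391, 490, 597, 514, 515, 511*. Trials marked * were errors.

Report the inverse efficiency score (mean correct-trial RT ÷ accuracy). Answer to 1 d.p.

Correct trials (n=9): 525, 384, 519, 402, 391, 490, 597, 514, 515
Mean correct RT = 4337/9 = 481.8889 ms
Proportion correct = 9/11
IES = 481.8889 / (9/11) = 588.975 ms

589.0 ms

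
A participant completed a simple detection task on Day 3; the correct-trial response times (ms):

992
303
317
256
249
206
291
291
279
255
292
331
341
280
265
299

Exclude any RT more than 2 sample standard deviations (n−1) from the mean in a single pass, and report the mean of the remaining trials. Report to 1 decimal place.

n = 16, ΣRT = 5247, M = 327.938
Σ(x−M)² = 487006.94; s = √(487006.94/15) = 180.186
Cutoffs: 327.938 ± 2·180.186 → [-32.4, 688.3]
Outside: 992 → excluded.
Retained (n=15): Σ = 4255, mean = 4255/15 = 283.667

283.7 ms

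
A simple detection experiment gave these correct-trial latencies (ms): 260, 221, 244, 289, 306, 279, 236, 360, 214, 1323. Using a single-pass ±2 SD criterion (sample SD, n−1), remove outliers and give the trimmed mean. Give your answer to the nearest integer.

268 ms

n = 10, ΣRT = 3732, M = 373.200
Σ(x−M)² = 1019613.60; s = √(1019613.60/9) = 336.586
Cutoffs: 373.200 ± 2·336.586 → [-300.0, 1046.4]
Outside: 1323 → excluded.
Retained (n=9): Σ = 2409, mean = 2409/9 = 267.667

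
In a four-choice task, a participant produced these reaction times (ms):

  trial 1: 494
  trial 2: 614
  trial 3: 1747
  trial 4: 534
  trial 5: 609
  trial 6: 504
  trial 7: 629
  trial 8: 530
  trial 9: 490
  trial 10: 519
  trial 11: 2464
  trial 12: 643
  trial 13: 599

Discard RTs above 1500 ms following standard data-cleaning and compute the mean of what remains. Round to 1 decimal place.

Excluded: 1747, 2464
Retained (n=11): Σ = 6165
Mean = 6165/11 = 560.4545

560.5 ms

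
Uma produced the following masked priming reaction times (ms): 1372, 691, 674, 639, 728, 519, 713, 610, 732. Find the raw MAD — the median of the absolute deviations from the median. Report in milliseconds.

41 ms

Sorted: 519, 610, 639, 674, 691, 713, 728, 732, 1372 → median = 691
|x − 691|: 681, 0, 17, 52, 37, 172, 22, 81, 41
Sorted deviations: 0, 17, 22, 37, 41, 52, 81, 172, 681 → MAD = 41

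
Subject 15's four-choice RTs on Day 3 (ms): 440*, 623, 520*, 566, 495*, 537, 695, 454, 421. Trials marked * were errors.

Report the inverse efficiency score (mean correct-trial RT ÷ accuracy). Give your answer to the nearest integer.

824 ms

Correct trials (n=6): 623, 566, 537, 695, 454, 421
Mean correct RT = 3296/6 = 549.3333 ms
Proportion correct = 6/9
IES = 549.3333 / (6/9) = 824.000 ms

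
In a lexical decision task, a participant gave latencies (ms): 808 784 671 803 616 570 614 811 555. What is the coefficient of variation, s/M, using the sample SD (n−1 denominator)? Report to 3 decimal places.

n = 9, Σ = 6232, M = 692.4444
Σ(x−M)² = 94354.222; s = √(94354.222/8) = 108.6015
CV = 108.6015 / 692.4444 = 0.15684

0.157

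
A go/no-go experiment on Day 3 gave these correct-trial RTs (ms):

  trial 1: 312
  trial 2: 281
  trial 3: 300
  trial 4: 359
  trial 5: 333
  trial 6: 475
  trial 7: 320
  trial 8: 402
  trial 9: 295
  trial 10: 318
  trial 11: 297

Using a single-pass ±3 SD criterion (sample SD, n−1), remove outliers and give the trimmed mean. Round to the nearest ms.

336 ms

n = 11, ΣRT = 3692, M = 335.636
Σ(x−M)² = 32892.55; s = √(32892.55/10) = 57.352
Cutoffs: 335.636 ± 3·57.352 → [163.6, 507.7]
No RTs fall outside the cutoffs; all 11 retained. Mean = 3692/11 = 335.636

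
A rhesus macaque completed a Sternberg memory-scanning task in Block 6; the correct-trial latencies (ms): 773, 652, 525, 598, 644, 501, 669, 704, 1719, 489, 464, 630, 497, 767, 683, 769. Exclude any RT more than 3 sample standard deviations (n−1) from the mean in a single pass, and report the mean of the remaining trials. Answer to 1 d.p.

n = 16, ΣRT = 11084, M = 692.750
Σ(x−M)² = 1285761.00; s = √(1285761.00/15) = 292.775
Cutoffs: 692.750 ± 3·292.775 → [-185.6, 1571.1]
Outside: 1719 → excluded.
Retained (n=15): Σ = 9365, mean = 9365/15 = 624.333

624.3 ms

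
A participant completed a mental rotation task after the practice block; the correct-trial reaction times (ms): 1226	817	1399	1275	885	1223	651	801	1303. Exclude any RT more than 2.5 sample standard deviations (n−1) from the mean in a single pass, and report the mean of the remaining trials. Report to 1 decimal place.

1064.4 ms

n = 9, ΣRT = 9580, M = 1064.444
Σ(x−M)² = 598178.22; s = √(598178.22/8) = 273.445
Cutoffs: 1064.444 ± 2.5·273.445 → [380.8, 1748.1]
No RTs fall outside the cutoffs; all 9 retained. Mean = 9580/9 = 1064.444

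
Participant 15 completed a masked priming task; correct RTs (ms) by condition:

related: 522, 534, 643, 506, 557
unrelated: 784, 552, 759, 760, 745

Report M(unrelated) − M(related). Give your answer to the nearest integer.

168 ms

M(related) = 2762/5 = 552.400
M(unrelated) = 3600/5 = 720.000
Difference = 720.000 − 552.400 = 167.600 ms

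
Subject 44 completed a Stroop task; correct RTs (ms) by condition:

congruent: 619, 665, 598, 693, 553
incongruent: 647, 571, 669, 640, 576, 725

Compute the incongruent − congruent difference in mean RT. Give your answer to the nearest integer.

12 ms

M(congruent) = 3128/5 = 625.600
M(incongruent) = 3828/6 = 638.000
Difference = 638.000 − 625.600 = 12.400 ms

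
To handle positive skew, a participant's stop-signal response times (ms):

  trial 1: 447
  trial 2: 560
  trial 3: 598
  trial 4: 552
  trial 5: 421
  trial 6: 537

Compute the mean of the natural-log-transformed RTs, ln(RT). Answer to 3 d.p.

6.244

ln(RT): 6.1026, 6.3279, 6.3936, 6.3135, 6.0426, 6.2860
Σ ln(RT) = 37.4663
Mean = 37.4663/6 = 6.24438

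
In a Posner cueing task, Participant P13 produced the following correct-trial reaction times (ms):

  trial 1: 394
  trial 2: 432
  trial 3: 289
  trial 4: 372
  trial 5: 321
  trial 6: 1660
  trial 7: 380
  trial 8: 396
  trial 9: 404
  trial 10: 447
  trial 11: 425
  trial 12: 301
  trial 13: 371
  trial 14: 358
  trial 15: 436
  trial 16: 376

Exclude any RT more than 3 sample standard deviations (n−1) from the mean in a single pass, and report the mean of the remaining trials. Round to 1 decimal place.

n = 16, ΣRT = 7362, M = 460.125
Σ(x−M)² = 1567709.75; s = √(1567709.75/15) = 323.286
Cutoffs: 460.125 ± 3·323.286 → [-509.7, 1430.0]
Outside: 1660 → excluded.
Retained (n=15): Σ = 5702, mean = 5702/15 = 380.133

380.1 ms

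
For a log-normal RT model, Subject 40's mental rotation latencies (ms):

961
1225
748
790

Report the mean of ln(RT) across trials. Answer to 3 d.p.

ln(RT): 6.8680, 7.1107, 6.6174, 6.6720
Σ ln(RT) = 27.2681
Mean = 27.2681/4 = 6.81703

6.817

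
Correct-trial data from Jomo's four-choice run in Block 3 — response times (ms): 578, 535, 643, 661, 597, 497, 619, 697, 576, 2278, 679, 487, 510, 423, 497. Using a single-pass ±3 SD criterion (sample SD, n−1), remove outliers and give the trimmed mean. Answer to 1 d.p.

571.4 ms

n = 15, ΣRT = 10277, M = 685.133
Σ(x−M)² = 2807259.73; s = √(2807259.73/14) = 447.793
Cutoffs: 685.133 ± 3·447.793 → [-658.2, 2028.5]
Outside: 2278 → excluded.
Retained (n=14): Σ = 7999, mean = 7999/14 = 571.357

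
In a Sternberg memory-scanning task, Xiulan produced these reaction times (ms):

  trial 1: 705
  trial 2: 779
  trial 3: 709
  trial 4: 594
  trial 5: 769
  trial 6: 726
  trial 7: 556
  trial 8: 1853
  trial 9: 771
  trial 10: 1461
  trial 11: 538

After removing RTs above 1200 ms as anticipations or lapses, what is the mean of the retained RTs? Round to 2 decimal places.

Excluded: 1461, 1853
Retained (n=9): Σ = 6147
Mean = 6147/9 = 683.0000

683.00 ms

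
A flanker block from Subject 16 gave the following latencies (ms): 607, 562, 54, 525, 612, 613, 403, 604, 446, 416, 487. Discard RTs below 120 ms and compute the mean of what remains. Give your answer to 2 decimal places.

527.50 ms

Excluded: 54
Retained (n=10): Σ = 5275
Mean = 5275/10 = 527.5000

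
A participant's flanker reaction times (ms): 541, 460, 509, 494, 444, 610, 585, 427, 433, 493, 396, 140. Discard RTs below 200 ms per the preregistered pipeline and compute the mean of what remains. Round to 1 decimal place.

490.2 ms

Excluded: 140
Retained (n=11): Σ = 5392
Mean = 5392/11 = 490.1818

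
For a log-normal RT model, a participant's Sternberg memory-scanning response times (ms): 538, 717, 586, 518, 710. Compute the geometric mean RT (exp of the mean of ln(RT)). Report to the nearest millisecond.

608 ms

ln(RT): 6.2879, 6.5751, 6.3733, 6.2500, 6.5653
Mean ln(RT) = 32.0515/5 = 6.41030
Geometric mean = exp(6.41030) = 608.08 ms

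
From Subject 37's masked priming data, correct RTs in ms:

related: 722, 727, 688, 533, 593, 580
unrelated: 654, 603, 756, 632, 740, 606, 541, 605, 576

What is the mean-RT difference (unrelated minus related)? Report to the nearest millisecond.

M(related) = 3843/6 = 640.500
M(unrelated) = 5713/9 = 634.778
Difference = 634.778 − 640.500 = -5.722 ms

-6 ms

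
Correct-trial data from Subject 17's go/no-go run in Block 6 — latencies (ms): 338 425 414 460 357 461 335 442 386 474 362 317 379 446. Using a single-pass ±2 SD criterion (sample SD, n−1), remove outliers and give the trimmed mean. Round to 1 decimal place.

399.7 ms

n = 14, ΣRT = 5596, M = 399.714
Σ(x−M)² = 36384.86; s = √(36384.86/13) = 52.904
Cutoffs: 399.714 ± 2·52.904 → [293.9, 505.5]
No RTs fall outside the cutoffs; all 14 retained. Mean = 5596/14 = 399.714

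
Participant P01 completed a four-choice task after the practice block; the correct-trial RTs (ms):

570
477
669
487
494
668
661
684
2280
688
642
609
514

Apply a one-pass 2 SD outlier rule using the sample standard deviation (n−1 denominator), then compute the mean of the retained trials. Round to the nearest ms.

597 ms

n = 13, ΣRT = 9443, M = 726.385
Σ(x−M)² = 2691931.08; s = √(2691931.08/12) = 473.632
Cutoffs: 726.385 ± 2·473.632 → [-220.9, 1673.6]
Outside: 2280 → excluded.
Retained (n=12): Σ = 7163, mean = 7163/12 = 596.917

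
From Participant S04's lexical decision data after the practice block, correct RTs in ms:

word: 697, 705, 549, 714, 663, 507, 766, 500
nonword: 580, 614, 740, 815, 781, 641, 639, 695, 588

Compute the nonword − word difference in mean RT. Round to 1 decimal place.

M(word) = 5101/8 = 637.625
M(nonword) = 6093/9 = 677.000
Difference = 677.000 − 637.625 = 39.375 ms

39.4 ms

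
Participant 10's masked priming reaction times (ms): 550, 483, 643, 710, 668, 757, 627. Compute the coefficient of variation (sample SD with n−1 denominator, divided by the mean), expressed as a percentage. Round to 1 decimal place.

n = 7, Σ = 4438, M = 634.0000
Σ(x−M)² = 52048.000; s = √(52048.000/6) = 93.1379
CV = 93.1379 / 634.0000 = 0.14691 = 14.691%

14.7%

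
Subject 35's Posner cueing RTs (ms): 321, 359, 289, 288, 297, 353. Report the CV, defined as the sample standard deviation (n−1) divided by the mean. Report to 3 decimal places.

n = 6, Σ = 1907, M = 317.8333
Σ(x−M)² = 5096.833; s = √(5096.833/5) = 31.9275
CV = 31.9275 / 317.8333 = 0.10045

0.100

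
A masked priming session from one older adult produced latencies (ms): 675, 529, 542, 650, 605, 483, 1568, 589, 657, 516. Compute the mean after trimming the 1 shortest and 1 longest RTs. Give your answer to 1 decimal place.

595.4 ms

Sorted: 483, 516, 529, 542, 589, 605, 650, 657, 675, 1568
Drop lowest 1 (483) and highest 1 (1568)
Remaining (n=8): Σ = 4763, mean = 4763/8 = 595.375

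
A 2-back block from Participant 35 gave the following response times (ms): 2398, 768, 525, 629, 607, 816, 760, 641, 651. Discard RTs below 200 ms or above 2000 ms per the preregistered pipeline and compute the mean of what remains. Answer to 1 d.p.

Excluded: 2398
Retained (n=8): Σ = 5397
Mean = 5397/8 = 674.6250

674.6 ms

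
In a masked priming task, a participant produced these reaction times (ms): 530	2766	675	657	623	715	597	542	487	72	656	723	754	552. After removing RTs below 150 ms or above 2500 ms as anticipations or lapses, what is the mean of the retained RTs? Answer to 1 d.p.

Excluded: 72, 2766
Retained (n=12): Σ = 7511
Mean = 7511/12 = 625.9167

625.9 ms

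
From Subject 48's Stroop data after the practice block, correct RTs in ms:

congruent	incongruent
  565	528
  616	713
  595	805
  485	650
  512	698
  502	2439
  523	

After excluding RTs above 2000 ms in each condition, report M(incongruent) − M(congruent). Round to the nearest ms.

incongruent: exclude 2439
M(congruent) = 3798/7 = 542.571
M(incongruent) = 3394/5 = 678.800
Difference = 678.800 − 542.571 = 136.229 ms

136 ms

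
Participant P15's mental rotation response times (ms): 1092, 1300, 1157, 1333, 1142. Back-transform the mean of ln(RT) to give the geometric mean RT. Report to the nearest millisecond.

1201 ms

ln(RT): 6.9958, 7.1701, 7.0536, 7.1952, 7.0405
Mean ln(RT) = 35.4552/5 = 7.09104
Geometric mean = exp(7.09104) = 1201.16 ms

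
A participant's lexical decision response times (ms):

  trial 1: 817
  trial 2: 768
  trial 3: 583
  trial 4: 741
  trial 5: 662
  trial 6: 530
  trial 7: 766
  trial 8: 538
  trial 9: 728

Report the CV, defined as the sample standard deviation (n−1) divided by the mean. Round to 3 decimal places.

0.158

n = 9, Σ = 6133, M = 681.4444
Σ(x−M)² = 92312.222; s = √(92312.222/8) = 107.4199
CV = 107.4199 / 681.4444 = 0.15764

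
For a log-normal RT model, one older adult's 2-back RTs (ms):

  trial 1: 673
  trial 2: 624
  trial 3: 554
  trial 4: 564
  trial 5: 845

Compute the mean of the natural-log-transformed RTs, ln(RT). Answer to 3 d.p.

ln(RT): 6.5117, 6.4362, 6.3172, 6.3351, 6.7393
Σ ln(RT) = 32.3395
Mean = 32.3395/5 = 6.46789

6.468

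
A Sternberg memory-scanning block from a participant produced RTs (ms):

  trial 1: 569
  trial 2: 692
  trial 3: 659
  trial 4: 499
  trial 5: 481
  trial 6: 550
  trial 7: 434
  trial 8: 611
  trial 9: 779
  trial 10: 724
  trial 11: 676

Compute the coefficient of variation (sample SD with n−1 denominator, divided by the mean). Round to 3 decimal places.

0.181

n = 11, Σ = 6674, M = 606.7273
Σ(x−M)² = 120140.182; s = √(120140.182/10) = 109.6085
CV = 109.6085 / 606.7273 = 0.18066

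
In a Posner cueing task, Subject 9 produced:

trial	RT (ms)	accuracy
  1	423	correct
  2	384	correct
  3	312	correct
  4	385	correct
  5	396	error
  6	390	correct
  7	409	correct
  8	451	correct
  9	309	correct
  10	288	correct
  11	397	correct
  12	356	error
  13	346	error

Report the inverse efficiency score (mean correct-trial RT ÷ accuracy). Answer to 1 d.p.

Correct trials (n=10): 423, 384, 312, 385, 390, 409, 451, 309, 288, 397
Mean correct RT = 3748/10 = 374.8000 ms
Proportion correct = 10/13
IES = 374.8000 / (10/13) = 487.240 ms

487.2 ms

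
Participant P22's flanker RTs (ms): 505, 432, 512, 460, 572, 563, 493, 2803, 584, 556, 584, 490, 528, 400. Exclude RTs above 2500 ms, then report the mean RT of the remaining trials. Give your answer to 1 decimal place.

Excluded: 2803
Retained (n=13): Σ = 6679
Mean = 6679/13 = 513.7692

513.8 ms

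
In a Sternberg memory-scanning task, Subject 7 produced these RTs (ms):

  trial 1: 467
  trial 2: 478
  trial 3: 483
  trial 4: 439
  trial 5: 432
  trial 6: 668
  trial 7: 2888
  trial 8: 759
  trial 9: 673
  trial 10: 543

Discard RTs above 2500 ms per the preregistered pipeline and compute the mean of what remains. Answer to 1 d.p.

549.1 ms

Excluded: 2888
Retained (n=9): Σ = 4942
Mean = 4942/9 = 549.1111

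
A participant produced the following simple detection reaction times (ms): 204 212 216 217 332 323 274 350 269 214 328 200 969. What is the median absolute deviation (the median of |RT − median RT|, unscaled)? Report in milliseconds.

Sorted: 200, 204, 212, 214, 216, 217, 269, 274, 323, 328, 332, 350, 969 → median = 269
|x − 269|: 65, 57, 53, 52, 63, 54, 5, 81, 0, 55, 59, 69, 700
Sorted deviations: 0, 5, 52, 53, 54, 55, 57, 59, 63, 65, 69, 81, 700 → MAD = 57

57 ms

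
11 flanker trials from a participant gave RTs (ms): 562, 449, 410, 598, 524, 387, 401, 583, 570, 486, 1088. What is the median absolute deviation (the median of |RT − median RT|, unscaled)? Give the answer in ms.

74 ms

Sorted: 387, 401, 410, 449, 486, 524, 562, 570, 583, 598, 1088 → median = 524
|x − 524|: 38, 75, 114, 74, 0, 137, 123, 59, 46, 38, 564
Sorted deviations: 0, 38, 38, 46, 59, 74, 75, 114, 123, 137, 564 → MAD = 74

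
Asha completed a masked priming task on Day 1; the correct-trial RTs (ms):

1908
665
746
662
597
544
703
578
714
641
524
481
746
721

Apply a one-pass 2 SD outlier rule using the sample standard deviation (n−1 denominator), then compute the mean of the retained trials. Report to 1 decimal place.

n = 14, ΣRT = 10230, M = 730.714
Σ(x−M)² = 1585850.86; s = √(1585850.86/13) = 349.269
Cutoffs: 730.714 ± 2·349.269 → [32.2, 1429.3]
Outside: 1908 → excluded.
Retained (n=13): Σ = 8322, mean = 8322/13 = 640.154

640.2 ms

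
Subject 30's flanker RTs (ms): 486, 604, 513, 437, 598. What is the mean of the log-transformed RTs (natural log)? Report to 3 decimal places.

ln(RT): 6.1862, 6.4036, 6.2403, 6.0799, 6.3936
Σ ln(RT) = 31.3036
Mean = 31.3036/5 = 6.26072

6.261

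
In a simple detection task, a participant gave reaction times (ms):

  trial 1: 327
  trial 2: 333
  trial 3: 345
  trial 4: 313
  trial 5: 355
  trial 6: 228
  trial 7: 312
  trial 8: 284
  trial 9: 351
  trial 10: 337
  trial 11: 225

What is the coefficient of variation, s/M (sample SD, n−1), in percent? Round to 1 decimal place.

14.8%

n = 11, Σ = 3410, M = 310.0000
Σ(x−M)² = 21116.000; s = √(21116.000/10) = 45.9521
CV = 45.9521 / 310.0000 = 0.14823 = 14.823%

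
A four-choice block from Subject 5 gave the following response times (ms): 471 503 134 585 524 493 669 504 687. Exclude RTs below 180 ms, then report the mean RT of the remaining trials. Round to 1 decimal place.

554.5 ms

Excluded: 134
Retained (n=8): Σ = 4436
Mean = 4436/8 = 554.5000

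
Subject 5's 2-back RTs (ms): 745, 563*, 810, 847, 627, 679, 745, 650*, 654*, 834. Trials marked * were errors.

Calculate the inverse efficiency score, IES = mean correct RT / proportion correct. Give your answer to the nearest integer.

Correct trials (n=7): 745, 810, 847, 627, 679, 745, 834
Mean correct RT = 5287/7 = 755.2857 ms
Proportion correct = 7/10
IES = 755.2857 / (7/10) = 1078.980 ms

1079 ms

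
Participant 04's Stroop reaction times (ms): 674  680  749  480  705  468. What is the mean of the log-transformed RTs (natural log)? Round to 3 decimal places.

6.422

ln(RT): 6.5132, 6.5221, 6.6187, 6.1738, 6.5582, 6.1485
Σ ln(RT) = 38.5345
Mean = 38.5345/6 = 6.42242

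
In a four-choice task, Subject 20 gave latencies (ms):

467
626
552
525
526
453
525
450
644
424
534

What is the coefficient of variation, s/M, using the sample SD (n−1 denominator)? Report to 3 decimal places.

n = 11, Σ = 5726, M = 520.5455
Σ(x−M)² = 49328.727; s = √(49328.727/10) = 70.2344
CV = 70.2344 / 520.5455 = 0.13492

0.135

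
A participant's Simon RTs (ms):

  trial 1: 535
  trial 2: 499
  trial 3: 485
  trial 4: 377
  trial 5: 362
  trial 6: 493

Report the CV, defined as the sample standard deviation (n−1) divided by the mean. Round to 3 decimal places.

n = 6, Σ = 2751, M = 458.5000
Σ(x−M)² = 25339.500; s = √(25339.500/5) = 71.1892
CV = 71.1892 / 458.5000 = 0.15527

0.155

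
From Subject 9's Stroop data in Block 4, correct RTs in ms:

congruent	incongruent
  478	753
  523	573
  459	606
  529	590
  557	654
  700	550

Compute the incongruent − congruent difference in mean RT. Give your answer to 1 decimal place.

80.0 ms

M(congruent) = 3246/6 = 541.000
M(incongruent) = 3726/6 = 621.000
Difference = 621.000 − 541.000 = 80.000 ms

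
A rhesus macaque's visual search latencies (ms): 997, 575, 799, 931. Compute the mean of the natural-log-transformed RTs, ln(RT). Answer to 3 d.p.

ln(RT): 6.9048, 6.3544, 6.6834, 6.8363
Σ ln(RT) = 26.7787
Mean = 26.7787/4 = 6.69469

6.695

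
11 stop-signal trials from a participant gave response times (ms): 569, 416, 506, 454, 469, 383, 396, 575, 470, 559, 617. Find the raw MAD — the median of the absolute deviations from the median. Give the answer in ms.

74 ms

Sorted: 383, 396, 416, 454, 469, 470, 506, 559, 569, 575, 617 → median = 470
|x − 470|: 99, 54, 36, 16, 1, 87, 74, 105, 0, 89, 147
Sorted deviations: 0, 1, 16, 36, 54, 74, 87, 89, 99, 105, 147 → MAD = 74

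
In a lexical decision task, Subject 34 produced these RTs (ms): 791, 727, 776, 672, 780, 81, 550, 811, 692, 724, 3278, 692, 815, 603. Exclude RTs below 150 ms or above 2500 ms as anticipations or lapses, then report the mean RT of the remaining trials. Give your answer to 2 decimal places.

Excluded: 81, 3278
Retained (n=12): Σ = 8633
Mean = 8633/12 = 719.4167

719.42 ms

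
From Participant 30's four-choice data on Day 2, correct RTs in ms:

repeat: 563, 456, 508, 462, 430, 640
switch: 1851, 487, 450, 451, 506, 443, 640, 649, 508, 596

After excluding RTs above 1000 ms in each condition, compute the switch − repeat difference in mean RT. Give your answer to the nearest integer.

switch: exclude 1851
M(repeat) = 3059/6 = 509.833
M(switch) = 4730/9 = 525.556
Difference = 525.556 − 509.833 = 15.722 ms

16 ms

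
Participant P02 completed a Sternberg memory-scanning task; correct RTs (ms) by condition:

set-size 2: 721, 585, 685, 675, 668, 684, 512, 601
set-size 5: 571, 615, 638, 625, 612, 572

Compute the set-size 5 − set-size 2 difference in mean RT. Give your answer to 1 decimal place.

M(set-size 2) = 5131/8 = 641.375
M(set-size 5) = 3633/6 = 605.500
Difference = 605.500 − 641.375 = -35.875 ms

-35.9 ms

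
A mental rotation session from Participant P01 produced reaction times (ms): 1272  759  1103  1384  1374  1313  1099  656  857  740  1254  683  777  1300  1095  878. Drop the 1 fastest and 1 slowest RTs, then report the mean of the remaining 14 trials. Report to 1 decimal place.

1036.0 ms

Sorted: 656, 683, 740, 759, 777, 857, 878, 1095, 1099, 1103, 1254, 1272, 1300, 1313, 1374, 1384
Drop lowest 1 (656) and highest 1 (1384)
Remaining (n=14): Σ = 14504, mean = 14504/14 = 1036.000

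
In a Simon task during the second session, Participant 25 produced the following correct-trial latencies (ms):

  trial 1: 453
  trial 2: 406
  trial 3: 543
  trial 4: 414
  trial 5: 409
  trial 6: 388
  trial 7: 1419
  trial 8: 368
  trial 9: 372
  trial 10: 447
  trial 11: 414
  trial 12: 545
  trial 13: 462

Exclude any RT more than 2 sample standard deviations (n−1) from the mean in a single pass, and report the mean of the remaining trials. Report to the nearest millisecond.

n = 13, ΣRT = 6640, M = 510.769
Σ(x−M)² = 931650.31; s = √(931650.31/12) = 278.635
Cutoffs: 510.769 ± 2·278.635 → [-46.5, 1068.0]
Outside: 1419 → excluded.
Retained (n=12): Σ = 5221, mean = 5221/12 = 435.083

435 ms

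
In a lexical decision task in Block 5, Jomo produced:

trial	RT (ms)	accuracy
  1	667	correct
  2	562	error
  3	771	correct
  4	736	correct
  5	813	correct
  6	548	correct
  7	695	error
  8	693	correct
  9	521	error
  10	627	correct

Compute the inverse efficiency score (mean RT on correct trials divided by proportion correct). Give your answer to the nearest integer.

Correct trials (n=7): 667, 771, 736, 813, 548, 693, 627
Mean correct RT = 4855/7 = 693.5714 ms
Proportion correct = 7/10
IES = 693.5714 / (7/10) = 990.816 ms

991 ms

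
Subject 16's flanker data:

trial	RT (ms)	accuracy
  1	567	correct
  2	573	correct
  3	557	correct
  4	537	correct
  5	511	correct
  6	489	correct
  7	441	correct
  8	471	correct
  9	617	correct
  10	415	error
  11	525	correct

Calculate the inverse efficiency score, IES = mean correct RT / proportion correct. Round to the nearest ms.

582 ms

Correct trials (n=10): 567, 573, 557, 537, 511, 489, 441, 471, 617, 525
Mean correct RT = 5288/10 = 528.8000 ms
Proportion correct = 10/11
IES = 528.8000 / (10/11) = 581.680 ms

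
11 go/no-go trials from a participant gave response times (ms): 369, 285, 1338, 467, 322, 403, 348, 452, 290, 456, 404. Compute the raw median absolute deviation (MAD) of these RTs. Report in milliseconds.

Sorted: 285, 290, 322, 348, 369, 403, 404, 452, 456, 467, 1338 → median = 403
|x − 403|: 34, 118, 935, 64, 81, 0, 55, 49, 113, 53, 1
Sorted deviations: 0, 1, 34, 49, 53, 55, 64, 81, 113, 118, 935 → MAD = 55

55 ms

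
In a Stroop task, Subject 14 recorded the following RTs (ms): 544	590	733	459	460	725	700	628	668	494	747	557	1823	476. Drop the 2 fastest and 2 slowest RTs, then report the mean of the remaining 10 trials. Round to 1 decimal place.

Sorted: 459, 460, 476, 494, 544, 557, 590, 628, 668, 700, 725, 733, 747, 1823
Drop lowest 2 (459, 460) and highest 2 (747, 1823)
Remaining (n=10): Σ = 6115, mean = 6115/10 = 611.500

611.5 ms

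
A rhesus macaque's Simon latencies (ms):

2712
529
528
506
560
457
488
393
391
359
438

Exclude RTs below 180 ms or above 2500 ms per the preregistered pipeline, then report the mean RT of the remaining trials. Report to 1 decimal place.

Excluded: 2712
Retained (n=10): Σ = 4649
Mean = 4649/10 = 464.9000

464.9 ms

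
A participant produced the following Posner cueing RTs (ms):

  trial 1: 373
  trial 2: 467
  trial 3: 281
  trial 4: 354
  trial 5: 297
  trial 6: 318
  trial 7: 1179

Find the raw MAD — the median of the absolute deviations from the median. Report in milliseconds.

57 ms

Sorted: 281, 297, 318, 354, 373, 467, 1179 → median = 354
|x − 354|: 19, 113, 73, 0, 57, 36, 825
Sorted deviations: 0, 19, 36, 57, 73, 113, 825 → MAD = 57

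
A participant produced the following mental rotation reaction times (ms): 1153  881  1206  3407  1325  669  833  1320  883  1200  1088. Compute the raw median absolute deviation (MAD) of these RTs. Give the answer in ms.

172 ms

Sorted: 669, 833, 881, 883, 1088, 1153, 1200, 1206, 1320, 1325, 3407 → median = 1153
|x − 1153|: 0, 272, 53, 2254, 172, 484, 320, 167, 270, 47, 65
Sorted deviations: 0, 47, 53, 65, 167, 172, 270, 272, 320, 484, 2254 → MAD = 172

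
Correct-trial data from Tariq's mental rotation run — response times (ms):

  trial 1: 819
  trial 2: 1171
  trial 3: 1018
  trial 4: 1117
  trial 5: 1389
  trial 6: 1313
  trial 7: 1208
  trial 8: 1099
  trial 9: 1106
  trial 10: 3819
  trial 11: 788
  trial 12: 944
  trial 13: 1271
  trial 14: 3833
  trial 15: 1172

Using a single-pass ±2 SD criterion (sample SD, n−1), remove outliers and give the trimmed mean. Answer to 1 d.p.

1108.8 ms

n = 15, ΣRT = 22067, M = 1471.133
Σ(x−M)² = 13183861.73; s = √(13183861.73/14) = 970.415
Cutoffs: 1471.133 ± 2·970.415 → [-469.7, 3412.0]
Outside: 3819, 3833 → excluded.
Retained (n=13): Σ = 14415, mean = 14415/13 = 1108.846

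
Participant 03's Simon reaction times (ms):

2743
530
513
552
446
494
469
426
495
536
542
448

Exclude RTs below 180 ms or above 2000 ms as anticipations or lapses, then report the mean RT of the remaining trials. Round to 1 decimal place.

495.5 ms

Excluded: 2743
Retained (n=11): Σ = 5451
Mean = 5451/11 = 495.5455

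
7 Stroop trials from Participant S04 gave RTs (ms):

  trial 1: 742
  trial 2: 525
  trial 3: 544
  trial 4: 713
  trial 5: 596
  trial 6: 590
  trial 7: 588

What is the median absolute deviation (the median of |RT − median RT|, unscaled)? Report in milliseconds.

46 ms

Sorted: 525, 544, 588, 590, 596, 713, 742 → median = 590
|x − 590|: 152, 65, 46, 123, 6, 0, 2
Sorted deviations: 0, 2, 6, 46, 65, 123, 152 → MAD = 46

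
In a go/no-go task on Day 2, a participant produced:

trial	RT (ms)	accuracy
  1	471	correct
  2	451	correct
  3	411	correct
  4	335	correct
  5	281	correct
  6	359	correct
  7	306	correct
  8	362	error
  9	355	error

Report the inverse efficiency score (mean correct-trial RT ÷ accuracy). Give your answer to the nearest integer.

Correct trials (n=7): 471, 451, 411, 335, 281, 359, 306
Mean correct RT = 2614/7 = 373.4286 ms
Proportion correct = 7/9
IES = 373.4286 / (7/9) = 480.122 ms

480 ms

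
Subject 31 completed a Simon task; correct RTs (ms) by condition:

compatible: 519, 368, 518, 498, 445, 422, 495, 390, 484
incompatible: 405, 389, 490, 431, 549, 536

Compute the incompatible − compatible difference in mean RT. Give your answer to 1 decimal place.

M(compatible) = 4139/9 = 459.889
M(incompatible) = 2800/6 = 466.667
Difference = 466.667 − 459.889 = 6.778 ms

6.8 ms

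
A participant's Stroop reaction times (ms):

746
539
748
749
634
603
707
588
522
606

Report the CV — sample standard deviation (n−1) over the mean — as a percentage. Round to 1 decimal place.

n = 10, Σ = 6442, M = 644.2000
Σ(x−M)² = 68483.600; s = √(68483.600/9) = 87.2312
CV = 87.2312 / 644.2000 = 0.13541 = 13.541%

13.5%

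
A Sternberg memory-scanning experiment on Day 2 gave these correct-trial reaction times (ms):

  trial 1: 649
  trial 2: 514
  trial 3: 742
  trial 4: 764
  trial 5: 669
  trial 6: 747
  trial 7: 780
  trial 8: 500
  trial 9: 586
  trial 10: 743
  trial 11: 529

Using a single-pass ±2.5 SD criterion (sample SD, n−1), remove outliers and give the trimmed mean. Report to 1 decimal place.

656.6 ms

n = 11, ΣRT = 7223, M = 656.636
Σ(x−M)² = 116028.55; s = √(116028.55/10) = 107.717
Cutoffs: 656.636 ± 2.5·107.717 → [387.3, 925.9]
No RTs fall outside the cutoffs; all 11 retained. Mean = 7223/11 = 656.636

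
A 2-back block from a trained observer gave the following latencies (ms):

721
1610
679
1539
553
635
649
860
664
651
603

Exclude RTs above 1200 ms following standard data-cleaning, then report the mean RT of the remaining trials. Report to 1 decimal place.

Excluded: 1539, 1610
Retained (n=9): Σ = 6015
Mean = 6015/9 = 668.3333

668.3 ms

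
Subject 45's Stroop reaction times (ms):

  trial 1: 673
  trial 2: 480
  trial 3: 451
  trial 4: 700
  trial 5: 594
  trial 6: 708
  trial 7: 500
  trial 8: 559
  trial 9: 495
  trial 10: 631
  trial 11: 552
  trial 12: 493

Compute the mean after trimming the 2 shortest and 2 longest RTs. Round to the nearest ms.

Sorted: 451, 480, 493, 495, 500, 552, 559, 594, 631, 673, 700, 708
Drop lowest 2 (451, 480) and highest 2 (700, 708)
Remaining (n=8): Σ = 4497, mean = 4497/8 = 562.125

562 ms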